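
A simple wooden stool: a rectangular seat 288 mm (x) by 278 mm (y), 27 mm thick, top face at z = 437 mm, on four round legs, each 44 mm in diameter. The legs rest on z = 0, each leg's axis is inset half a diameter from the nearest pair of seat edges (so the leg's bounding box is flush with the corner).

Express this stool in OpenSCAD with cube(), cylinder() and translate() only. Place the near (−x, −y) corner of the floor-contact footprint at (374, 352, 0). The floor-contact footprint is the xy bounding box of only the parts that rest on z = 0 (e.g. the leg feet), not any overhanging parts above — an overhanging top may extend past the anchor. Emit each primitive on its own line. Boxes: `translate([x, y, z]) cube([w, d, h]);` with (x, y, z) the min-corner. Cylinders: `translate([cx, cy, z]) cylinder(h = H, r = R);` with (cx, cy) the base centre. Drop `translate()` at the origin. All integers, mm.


translate([374, 352, 410]) cube([288, 278, 27]);
translate([396, 374, 0]) cylinder(h = 410, r = 22);
translate([640, 374, 0]) cylinder(h = 410, r = 22);
translate([396, 608, 0]) cylinder(h = 410, r = 22);
translate([640, 608, 0]) cylinder(h = 410, r = 22);


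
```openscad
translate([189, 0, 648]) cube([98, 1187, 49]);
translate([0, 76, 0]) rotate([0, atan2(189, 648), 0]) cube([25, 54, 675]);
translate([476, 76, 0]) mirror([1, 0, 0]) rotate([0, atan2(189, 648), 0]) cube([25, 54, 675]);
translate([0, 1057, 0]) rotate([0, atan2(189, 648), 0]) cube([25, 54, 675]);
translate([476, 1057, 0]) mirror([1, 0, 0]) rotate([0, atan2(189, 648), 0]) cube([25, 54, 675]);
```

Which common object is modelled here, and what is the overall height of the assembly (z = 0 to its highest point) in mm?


A sawhorse. The overall height is 697 mm.

A beam across two mirrored pairs of raked legs — a sawhorse. The beam's underside is at z = 648 (matching the legs' vertical rise in atan2(189, 648)) and the beam is 49 mm tall, so its top is at 648 + 49 = 697 mm. The raked legs top out at the beam's underside, so that is the highest point.


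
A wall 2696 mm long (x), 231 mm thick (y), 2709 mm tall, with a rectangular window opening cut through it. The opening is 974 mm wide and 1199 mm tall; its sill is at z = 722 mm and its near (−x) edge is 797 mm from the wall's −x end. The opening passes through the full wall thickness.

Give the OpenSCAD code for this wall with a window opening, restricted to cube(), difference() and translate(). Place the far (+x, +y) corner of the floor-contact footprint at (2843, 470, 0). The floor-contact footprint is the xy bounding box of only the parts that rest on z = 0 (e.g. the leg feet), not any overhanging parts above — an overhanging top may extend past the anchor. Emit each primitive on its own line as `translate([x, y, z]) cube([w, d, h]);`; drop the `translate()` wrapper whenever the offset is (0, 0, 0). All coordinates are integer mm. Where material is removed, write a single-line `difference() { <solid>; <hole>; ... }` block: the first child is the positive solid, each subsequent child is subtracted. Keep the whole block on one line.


difference() { translate([147, 239, 0]) cube([2696, 231, 2709]); translate([944, 239, 722]) cube([974, 231, 1199]); }


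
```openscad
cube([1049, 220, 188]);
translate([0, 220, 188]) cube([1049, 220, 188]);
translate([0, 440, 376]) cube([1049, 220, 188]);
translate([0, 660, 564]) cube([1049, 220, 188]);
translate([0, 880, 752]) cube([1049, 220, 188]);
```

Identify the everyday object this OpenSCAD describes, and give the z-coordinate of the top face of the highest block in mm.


A staircase. The total rise is 940 mm.

5 identical blocks, each offset up and back from the previous — a staircase. Each step is 188 mm tall and there are 5 of them, so the total rise is 5 × 188 = 940 mm.


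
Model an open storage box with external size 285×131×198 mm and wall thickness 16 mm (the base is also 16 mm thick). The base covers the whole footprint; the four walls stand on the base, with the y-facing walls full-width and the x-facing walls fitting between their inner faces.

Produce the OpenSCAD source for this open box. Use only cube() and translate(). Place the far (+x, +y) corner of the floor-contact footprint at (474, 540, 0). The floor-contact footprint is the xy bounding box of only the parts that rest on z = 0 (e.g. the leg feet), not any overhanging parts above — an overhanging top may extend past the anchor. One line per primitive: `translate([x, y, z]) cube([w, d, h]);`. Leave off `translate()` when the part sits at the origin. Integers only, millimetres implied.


translate([189, 409, 0]) cube([285, 131, 16]);
translate([189, 409, 16]) cube([285, 16, 182]);
translate([189, 524, 16]) cube([285, 16, 182]);
translate([189, 425, 16]) cube([16, 99, 182]);
translate([458, 425, 16]) cube([16, 99, 182]);


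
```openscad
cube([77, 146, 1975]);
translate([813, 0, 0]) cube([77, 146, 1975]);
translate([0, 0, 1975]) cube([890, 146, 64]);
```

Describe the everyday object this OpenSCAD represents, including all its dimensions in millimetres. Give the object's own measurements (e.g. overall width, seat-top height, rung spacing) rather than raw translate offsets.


A door frame. The clear opening is 736 mm wide and 1975 mm high. Two 77 mm wide jambs, 146 mm deep, stand either side of the opening from the floor to the top of the opening. A 64 mm thick head sits across the top of both jambs, spanning the full outside width of the frame.


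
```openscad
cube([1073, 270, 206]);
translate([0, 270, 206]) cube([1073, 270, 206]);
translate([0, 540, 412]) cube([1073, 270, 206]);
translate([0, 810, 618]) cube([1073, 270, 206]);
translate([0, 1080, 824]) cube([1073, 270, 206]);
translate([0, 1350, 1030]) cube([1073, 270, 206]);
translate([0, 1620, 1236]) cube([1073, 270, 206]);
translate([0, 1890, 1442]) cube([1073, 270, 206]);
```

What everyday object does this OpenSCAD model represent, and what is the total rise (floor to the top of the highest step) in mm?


A staircase. The total rise is 1648 mm.

8 identical blocks, each offset up and back from the previous — a staircase. Each step is 206 mm tall and there are 8 of them, so the total rise is 8 × 206 = 1648 mm.


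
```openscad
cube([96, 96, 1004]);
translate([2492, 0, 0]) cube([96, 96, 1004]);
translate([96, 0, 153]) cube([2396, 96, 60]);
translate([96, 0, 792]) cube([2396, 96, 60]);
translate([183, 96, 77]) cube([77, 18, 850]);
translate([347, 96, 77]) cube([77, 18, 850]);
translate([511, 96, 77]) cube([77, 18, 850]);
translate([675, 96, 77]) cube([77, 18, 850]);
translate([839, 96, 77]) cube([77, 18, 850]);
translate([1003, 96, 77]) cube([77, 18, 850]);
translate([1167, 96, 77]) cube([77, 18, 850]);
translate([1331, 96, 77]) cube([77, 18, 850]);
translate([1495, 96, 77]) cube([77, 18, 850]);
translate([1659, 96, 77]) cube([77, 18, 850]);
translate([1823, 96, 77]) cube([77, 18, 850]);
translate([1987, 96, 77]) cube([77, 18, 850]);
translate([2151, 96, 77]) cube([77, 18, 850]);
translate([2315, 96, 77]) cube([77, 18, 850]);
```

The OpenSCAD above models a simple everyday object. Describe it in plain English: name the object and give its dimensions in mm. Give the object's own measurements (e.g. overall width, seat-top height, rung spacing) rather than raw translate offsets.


A fence section. Two 96×96 mm posts, 1004 mm tall, stand on the floor with a clear span of 2396 mm between their inner faces. Two horizontal rails of 96×60 mm section span the gap between the posts with their undersides at z = 153 mm and z = 792 mm, flush with the posts' −y face. 14 pickets, each 77 mm wide, 18 mm thick and 850 mm tall, are fixed to the +y face of the rails with their bottoms at z = 77 mm, spaced across the span with a 87 mm gap after the −x post and between neighbouring pickets, with 100 mm left before the +x post.


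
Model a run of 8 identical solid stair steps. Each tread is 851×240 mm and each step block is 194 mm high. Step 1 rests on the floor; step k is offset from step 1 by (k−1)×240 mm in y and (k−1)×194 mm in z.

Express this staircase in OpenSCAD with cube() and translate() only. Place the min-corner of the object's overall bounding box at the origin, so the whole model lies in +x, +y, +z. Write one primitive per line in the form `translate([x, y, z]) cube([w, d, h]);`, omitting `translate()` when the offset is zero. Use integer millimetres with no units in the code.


cube([851, 240, 194]);
translate([0, 240, 194]) cube([851, 240, 194]);
translate([0, 480, 388]) cube([851, 240, 194]);
translate([0, 720, 582]) cube([851, 240, 194]);
translate([0, 960, 776]) cube([851, 240, 194]);
translate([0, 1200, 970]) cube([851, 240, 194]);
translate([0, 1440, 1164]) cube([851, 240, 194]);
translate([0, 1680, 1358]) cube([851, 240, 194]);


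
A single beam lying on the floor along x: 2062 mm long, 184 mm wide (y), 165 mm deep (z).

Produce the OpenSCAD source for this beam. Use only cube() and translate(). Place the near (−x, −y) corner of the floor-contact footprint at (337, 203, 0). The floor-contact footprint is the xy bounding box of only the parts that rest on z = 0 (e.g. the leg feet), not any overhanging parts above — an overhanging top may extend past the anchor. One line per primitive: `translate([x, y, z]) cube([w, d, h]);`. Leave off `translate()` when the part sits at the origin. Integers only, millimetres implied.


translate([337, 203, 0]) cube([2062, 184, 165]);


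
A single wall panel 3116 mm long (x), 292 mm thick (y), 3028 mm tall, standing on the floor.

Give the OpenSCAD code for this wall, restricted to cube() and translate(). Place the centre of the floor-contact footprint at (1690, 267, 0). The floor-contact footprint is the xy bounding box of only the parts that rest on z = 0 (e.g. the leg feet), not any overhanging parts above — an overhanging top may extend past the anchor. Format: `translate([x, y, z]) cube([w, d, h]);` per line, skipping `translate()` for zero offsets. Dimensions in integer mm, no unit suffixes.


translate([132, 121, 0]) cube([3116, 292, 3028]);


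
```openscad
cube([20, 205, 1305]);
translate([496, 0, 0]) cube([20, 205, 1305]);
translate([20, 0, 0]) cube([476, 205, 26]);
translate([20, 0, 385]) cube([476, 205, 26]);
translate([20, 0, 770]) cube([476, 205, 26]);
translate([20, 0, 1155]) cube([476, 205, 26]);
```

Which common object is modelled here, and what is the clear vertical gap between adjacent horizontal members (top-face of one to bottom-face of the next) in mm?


A bookshelf. The clear shelf gap is 359 mm.

Two tall side panels with 4 horizontal boards between them — a bookshelf. The first two shelf undersides are at z = 0 and z = 385; with shelf thickness 26, the clear gap is 385 − 0 − 26 = 359 mm.


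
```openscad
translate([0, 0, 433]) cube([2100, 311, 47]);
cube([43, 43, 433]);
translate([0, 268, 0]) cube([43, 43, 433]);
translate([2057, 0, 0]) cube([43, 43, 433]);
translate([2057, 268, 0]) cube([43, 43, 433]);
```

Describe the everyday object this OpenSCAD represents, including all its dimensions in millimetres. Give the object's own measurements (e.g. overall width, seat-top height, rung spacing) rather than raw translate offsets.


A bench: a 2100×311 mm seat slab, 47 mm thick, top at z = 480 mm, on four 43×43 mm square legs flush with the seat corners and standing on z = 0.


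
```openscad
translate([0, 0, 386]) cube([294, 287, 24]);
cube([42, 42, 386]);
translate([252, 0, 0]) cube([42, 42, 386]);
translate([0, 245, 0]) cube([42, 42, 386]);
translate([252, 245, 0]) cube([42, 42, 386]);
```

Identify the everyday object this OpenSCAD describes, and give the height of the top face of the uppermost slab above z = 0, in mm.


A stool. The seat height is 410 mm.

A 294×287×24 slab at z = 386 on four corner posts — a stool. The seat top is 386 + 24 = 410 mm.


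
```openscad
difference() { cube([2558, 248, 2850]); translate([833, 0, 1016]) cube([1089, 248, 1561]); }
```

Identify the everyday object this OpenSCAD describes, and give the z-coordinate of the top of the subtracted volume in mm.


A wall with a window opening. The window head height is 2577 mm.

A wall with a rectangular opening subtracted — a window. Sill at z = 1016, opening 1561 mm tall, so the head is at 1016 + 1561 = 2577 mm.


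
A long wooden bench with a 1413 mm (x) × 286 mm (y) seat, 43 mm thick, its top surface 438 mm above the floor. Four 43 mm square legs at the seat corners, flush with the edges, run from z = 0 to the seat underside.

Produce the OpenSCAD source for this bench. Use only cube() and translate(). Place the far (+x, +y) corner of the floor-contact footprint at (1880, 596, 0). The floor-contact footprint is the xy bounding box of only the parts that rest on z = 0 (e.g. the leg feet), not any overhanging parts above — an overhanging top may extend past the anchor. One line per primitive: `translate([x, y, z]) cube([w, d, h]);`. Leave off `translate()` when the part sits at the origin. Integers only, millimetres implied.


translate([467, 310, 395]) cube([1413, 286, 43]);
translate([467, 310, 0]) cube([43, 43, 395]);
translate([467, 553, 0]) cube([43, 43, 395]);
translate([1837, 310, 0]) cube([43, 43, 395]);
translate([1837, 553, 0]) cube([43, 43, 395]);


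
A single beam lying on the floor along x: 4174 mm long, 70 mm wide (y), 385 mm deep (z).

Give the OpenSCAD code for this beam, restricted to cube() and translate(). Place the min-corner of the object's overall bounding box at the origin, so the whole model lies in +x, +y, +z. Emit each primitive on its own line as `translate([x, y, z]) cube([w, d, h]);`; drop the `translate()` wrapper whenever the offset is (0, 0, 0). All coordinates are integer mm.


cube([4174, 70, 385]);


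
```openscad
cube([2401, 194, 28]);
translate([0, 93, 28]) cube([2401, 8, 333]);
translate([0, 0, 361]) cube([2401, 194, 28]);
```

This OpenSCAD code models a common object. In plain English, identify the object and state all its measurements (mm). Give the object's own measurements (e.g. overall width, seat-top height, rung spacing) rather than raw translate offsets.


An I-beam lying along x, 2401 mm long. Overall section height 389 mm. Two flanges 194 mm wide (y) and 28 mm thick, one on the floor and one at the top; a web 8 mm thick runs between them, centred on the flange width.


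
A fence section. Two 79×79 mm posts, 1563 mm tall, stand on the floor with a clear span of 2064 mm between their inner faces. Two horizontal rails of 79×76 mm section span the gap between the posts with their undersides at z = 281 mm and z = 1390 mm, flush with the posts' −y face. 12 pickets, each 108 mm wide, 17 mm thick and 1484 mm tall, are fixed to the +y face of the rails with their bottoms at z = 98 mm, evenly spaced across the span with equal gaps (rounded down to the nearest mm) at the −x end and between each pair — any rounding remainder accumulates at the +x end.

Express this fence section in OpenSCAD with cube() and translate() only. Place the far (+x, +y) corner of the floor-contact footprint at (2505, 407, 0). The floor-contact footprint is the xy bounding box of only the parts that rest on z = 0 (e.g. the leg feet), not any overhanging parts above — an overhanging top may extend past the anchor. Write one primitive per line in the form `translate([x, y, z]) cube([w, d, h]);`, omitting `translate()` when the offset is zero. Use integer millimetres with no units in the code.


translate([283, 328, 0]) cube([79, 79, 1563]);
translate([2426, 328, 0]) cube([79, 79, 1563]);
translate([362, 328, 281]) cube([2064, 79, 76]);
translate([362, 328, 1390]) cube([2064, 79, 76]);
translate([421, 407, 98]) cube([108, 17, 1484]);
translate([588, 407, 98]) cube([108, 17, 1484]);
translate([755, 407, 98]) cube([108, 17, 1484]);
translate([922, 407, 98]) cube([108, 17, 1484]);
translate([1089, 407, 98]) cube([108, 17, 1484]);
translate([1256, 407, 98]) cube([108, 17, 1484]);
translate([1423, 407, 98]) cube([108, 17, 1484]);
translate([1590, 407, 98]) cube([108, 17, 1484]);
translate([1757, 407, 98]) cube([108, 17, 1484]);
translate([1924, 407, 98]) cube([108, 17, 1484]);
translate([2091, 407, 98]) cube([108, 17, 1484]);
translate([2258, 407, 98]) cube([108, 17, 1484]);


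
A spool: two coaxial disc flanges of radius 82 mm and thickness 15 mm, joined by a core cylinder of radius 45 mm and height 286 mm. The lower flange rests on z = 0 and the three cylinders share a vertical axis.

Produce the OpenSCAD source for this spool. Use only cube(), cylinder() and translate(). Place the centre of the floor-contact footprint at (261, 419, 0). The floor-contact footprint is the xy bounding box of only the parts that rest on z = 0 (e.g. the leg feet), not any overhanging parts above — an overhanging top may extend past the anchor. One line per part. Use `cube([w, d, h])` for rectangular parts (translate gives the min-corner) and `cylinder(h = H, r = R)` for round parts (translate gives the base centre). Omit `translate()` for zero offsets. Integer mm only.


translate([261, 419, 0]) cylinder(h = 15, r = 82);
translate([261, 419, 15]) cylinder(h = 286, r = 45);
translate([261, 419, 301]) cylinder(h = 15, r = 82);


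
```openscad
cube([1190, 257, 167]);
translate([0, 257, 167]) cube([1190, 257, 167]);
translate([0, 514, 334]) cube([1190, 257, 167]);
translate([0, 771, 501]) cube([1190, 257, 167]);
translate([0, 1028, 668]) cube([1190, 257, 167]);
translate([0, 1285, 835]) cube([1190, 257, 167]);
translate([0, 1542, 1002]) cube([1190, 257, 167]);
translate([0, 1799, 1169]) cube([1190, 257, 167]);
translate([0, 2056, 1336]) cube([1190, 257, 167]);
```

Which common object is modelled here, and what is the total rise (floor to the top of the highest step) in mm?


A staircase. The total rise is 1503 mm.

9 identical blocks, each offset up and back from the previous — a staircase. Each step is 167 mm tall and there are 9 of them, so the total rise is 9 × 167 = 1503 mm.


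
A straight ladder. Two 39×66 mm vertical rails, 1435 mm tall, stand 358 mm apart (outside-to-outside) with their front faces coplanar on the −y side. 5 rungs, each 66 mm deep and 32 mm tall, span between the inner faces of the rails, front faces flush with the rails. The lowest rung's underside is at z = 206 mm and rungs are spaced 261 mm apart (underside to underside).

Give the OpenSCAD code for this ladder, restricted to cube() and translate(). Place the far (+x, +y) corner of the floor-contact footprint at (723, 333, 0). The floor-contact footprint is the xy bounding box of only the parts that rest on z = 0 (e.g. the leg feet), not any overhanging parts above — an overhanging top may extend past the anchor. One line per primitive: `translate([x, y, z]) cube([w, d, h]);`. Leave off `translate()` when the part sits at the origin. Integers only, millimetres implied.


translate([365, 267, 0]) cube([39, 66, 1435]);
translate([684, 267, 0]) cube([39, 66, 1435]);
translate([404, 267, 206]) cube([280, 66, 32]);
translate([404, 267, 467]) cube([280, 66, 32]);
translate([404, 267, 728]) cube([280, 66, 32]);
translate([404, 267, 989]) cube([280, 66, 32]);
translate([404, 267, 1250]) cube([280, 66, 32]);


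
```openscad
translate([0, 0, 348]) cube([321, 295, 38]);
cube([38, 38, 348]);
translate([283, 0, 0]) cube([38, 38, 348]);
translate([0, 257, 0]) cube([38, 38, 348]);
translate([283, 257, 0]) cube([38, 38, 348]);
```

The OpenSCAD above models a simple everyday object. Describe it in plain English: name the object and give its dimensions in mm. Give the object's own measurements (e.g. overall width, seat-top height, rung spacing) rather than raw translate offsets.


A simple wooden stool: a rectangular seat 321 mm (x) by 295 mm (y), 38 mm thick, top face at z = 386 mm, on four square legs, each 38×38 mm in cross-section. The legs rest on z = 0, each flush with a corner of the seat.


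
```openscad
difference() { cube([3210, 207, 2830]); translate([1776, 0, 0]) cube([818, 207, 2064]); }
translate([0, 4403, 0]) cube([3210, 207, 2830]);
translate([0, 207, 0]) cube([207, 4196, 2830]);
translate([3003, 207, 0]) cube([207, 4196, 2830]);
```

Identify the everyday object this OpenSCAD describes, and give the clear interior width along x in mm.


A single room. The interior width is 2796 mm.

Four walls enclosing a rectangle with a door in the front wall — a room. Outside width 3210 minus two 207 mm walls gives 2796 mm.


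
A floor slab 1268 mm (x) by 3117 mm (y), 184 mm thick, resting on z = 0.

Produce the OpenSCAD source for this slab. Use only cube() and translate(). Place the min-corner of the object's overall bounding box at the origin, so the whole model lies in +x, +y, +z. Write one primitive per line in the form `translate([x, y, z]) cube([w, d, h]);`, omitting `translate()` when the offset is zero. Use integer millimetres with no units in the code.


cube([1268, 3117, 184]);


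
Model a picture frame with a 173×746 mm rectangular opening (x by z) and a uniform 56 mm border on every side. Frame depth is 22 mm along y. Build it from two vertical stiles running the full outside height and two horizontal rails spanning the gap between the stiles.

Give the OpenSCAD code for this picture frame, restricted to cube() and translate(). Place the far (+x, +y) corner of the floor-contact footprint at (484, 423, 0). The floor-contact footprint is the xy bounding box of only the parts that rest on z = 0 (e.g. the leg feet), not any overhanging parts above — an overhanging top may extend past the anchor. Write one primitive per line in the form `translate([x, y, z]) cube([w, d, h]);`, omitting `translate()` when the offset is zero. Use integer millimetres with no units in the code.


translate([199, 401, 0]) cube([56, 22, 858]);
translate([428, 401, 0]) cube([56, 22, 858]);
translate([255, 401, 0]) cube([173, 22, 56]);
translate([255, 401, 802]) cube([173, 22, 56]);


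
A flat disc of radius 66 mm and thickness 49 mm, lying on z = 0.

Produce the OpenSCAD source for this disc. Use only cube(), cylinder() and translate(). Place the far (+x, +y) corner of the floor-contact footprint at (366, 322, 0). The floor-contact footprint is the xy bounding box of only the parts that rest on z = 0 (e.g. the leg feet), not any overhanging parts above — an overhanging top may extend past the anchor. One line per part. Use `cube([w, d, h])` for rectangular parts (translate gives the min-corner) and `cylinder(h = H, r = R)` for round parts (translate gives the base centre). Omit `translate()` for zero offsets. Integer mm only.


translate([300, 256, 0]) cylinder(h = 49, r = 66);


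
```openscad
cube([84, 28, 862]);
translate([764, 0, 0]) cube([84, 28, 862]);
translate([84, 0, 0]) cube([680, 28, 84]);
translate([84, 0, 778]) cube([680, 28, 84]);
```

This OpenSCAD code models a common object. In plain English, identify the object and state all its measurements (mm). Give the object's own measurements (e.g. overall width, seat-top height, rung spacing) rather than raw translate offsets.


A rectangular picture frame lying in the x–z plane (depth along y). The opening is 680 mm wide (x) by 694 mm tall (z), surrounded by a border 84 mm wide on all four sides. The frame is 28 mm deep and is made of two full-height vertical stiles with two horizontal rails fitted between them.


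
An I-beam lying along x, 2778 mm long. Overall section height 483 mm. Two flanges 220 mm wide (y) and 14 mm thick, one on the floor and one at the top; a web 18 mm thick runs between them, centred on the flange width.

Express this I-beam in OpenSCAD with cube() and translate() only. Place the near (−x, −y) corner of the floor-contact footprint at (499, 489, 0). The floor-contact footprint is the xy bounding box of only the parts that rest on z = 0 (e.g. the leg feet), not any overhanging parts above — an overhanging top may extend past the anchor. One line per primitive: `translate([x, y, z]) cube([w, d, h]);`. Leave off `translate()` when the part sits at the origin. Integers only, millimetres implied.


translate([499, 489, 0]) cube([2778, 220, 14]);
translate([499, 590, 14]) cube([2778, 18, 455]);
translate([499, 489, 469]) cube([2778, 220, 14]);


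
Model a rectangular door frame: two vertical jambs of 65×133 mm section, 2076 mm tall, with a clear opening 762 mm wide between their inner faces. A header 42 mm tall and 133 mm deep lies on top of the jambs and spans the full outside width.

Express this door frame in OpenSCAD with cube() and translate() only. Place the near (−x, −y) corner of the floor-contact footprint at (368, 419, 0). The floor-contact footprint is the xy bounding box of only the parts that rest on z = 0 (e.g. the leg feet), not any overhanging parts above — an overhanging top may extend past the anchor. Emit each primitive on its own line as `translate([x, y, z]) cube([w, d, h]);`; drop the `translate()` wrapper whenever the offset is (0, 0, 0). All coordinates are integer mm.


translate([368, 419, 0]) cube([65, 133, 2076]);
translate([1195, 419, 0]) cube([65, 133, 2076]);
translate([368, 419, 2076]) cube([892, 133, 42]);


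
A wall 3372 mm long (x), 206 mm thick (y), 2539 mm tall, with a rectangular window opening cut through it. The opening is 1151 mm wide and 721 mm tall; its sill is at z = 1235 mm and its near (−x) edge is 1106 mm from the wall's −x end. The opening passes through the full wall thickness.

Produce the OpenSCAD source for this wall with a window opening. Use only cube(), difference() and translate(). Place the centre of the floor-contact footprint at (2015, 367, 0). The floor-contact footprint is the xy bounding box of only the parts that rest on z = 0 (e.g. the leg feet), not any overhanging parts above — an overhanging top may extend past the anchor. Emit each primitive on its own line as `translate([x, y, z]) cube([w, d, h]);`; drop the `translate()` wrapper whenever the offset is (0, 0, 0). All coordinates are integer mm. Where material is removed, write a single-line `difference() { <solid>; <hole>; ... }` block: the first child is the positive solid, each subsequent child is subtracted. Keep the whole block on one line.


difference() { translate([329, 264, 0]) cube([3372, 206, 2539]); translate([1435, 264, 1235]) cube([1151, 206, 721]); }


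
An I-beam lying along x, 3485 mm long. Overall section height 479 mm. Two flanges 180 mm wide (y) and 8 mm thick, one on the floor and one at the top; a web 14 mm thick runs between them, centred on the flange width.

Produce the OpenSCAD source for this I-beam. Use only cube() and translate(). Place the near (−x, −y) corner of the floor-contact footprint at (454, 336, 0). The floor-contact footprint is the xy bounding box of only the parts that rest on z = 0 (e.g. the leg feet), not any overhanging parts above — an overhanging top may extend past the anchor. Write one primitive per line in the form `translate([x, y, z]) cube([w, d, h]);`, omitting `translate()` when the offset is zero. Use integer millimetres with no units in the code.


translate([454, 336, 0]) cube([3485, 180, 8]);
translate([454, 419, 8]) cube([3485, 14, 463]);
translate([454, 336, 471]) cube([3485, 180, 8]);


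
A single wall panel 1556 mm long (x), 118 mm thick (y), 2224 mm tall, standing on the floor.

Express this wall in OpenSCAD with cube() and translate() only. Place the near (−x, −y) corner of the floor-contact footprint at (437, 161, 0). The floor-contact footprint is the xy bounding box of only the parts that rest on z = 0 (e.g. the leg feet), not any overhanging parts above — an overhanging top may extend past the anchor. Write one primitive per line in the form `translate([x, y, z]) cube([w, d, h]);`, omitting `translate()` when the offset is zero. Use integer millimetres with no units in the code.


translate([437, 161, 0]) cube([1556, 118, 2224]);


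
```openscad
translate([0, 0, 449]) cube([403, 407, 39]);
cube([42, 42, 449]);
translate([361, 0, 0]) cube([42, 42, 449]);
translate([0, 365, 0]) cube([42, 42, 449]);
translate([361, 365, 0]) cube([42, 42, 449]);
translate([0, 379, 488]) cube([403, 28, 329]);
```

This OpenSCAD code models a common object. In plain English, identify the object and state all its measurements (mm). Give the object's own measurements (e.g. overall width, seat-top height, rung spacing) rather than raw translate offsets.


A chair. The seat is a 403×407×39 mm slab with its top at z = 488 mm, on four 42×42 mm corner legs (flush with the seat edges, standing on z = 0). A flat backrest 28 mm thick, 329 mm tall, spans the full seat width and rises from the seat top along its +y edge, rear face flush with the rear of the seat.


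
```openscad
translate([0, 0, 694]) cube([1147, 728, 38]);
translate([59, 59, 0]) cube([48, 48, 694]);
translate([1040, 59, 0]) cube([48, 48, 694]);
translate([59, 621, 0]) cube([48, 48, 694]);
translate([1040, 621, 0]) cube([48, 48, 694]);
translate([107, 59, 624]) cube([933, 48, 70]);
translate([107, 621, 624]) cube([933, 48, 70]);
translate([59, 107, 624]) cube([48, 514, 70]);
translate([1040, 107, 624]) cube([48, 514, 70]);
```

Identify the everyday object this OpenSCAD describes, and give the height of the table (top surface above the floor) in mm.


A table. The table height is 732 mm.

A 1147×728×38 slab sits at z = 694 on four 48 mm square posts — a table. The top surface is at 694 + 38 = 732 mm.


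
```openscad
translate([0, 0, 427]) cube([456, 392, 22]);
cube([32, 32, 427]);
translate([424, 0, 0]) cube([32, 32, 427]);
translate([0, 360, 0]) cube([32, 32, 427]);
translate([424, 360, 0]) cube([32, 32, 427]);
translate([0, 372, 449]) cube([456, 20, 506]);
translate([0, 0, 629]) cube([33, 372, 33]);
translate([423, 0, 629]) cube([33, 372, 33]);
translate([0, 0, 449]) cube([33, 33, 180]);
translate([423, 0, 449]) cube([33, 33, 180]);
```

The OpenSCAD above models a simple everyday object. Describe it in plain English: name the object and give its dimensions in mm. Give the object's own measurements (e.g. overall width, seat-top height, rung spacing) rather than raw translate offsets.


A chair. The seat is a 456×392×22 mm slab with its top at z = 449 mm, on four 32×32 mm corner legs (flush with the seat edges, standing on z = 0). A flat backrest 20 mm thick, 506 mm tall, spans the full seat width and rises from the seat top along its +y edge, rear face flush with the rear of the seat. Two armrests of 33×33 mm section run along each side from the seat's front edge to the front of the backrest, top faces 213 mm above the seat top and outer faces flush with the seat's x-edges; a 33×33 mm post under the front of each armrest stands on the seat at the front corner.


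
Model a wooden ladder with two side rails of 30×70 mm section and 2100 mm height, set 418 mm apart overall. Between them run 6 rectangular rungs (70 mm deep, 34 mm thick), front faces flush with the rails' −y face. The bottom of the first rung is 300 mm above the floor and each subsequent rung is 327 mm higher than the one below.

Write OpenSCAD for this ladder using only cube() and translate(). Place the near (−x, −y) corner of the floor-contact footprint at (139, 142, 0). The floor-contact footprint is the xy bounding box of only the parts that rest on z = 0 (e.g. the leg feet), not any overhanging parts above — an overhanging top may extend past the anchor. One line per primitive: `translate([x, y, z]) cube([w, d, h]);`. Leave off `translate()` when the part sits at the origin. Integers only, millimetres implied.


// rung span = 418 - 2*30 = 358
// rung[k] z = 300 + k*327
translate([139, 142, 0]) cube([30, 70, 2100]);
translate([527, 142, 0]) cube([30, 70, 2100]);
translate([169, 142, 300]) cube([358, 70, 34]);
translate([169, 142, 627]) cube([358, 70, 34]);
translate([169, 142, 954]) cube([358, 70, 34]);
translate([169, 142, 1281]) cube([358, 70, 34]);
translate([169, 142, 1608]) cube([358, 70, 34]);
translate([169, 142, 1935]) cube([358, 70, 34]);


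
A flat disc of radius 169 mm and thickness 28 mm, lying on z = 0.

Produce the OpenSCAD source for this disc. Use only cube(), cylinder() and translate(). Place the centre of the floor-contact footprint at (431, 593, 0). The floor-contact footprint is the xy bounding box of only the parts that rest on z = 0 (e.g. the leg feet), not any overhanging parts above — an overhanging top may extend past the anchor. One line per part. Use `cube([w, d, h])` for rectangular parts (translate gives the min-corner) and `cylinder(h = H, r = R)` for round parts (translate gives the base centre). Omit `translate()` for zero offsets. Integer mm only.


translate([431, 593, 0]) cylinder(h = 28, r = 169);


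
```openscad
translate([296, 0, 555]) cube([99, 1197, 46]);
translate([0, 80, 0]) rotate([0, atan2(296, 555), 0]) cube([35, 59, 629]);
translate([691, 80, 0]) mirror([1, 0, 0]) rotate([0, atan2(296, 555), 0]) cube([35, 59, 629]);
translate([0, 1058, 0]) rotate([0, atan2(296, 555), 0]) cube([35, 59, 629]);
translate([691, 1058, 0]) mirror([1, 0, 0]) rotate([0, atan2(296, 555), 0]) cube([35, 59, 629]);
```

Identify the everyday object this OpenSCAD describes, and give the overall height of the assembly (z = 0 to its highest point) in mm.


A sawhorse. The overall height is 601 mm.

A beam across two mirrored pairs of raked legs — a sawhorse. The beam's underside is at z = 555 (matching the legs' vertical rise in atan2(296, 555)) and the beam is 46 mm tall, so its top is at 555 + 46 = 601 mm. The raked legs top out at the beam's underside, so that is the highest point.


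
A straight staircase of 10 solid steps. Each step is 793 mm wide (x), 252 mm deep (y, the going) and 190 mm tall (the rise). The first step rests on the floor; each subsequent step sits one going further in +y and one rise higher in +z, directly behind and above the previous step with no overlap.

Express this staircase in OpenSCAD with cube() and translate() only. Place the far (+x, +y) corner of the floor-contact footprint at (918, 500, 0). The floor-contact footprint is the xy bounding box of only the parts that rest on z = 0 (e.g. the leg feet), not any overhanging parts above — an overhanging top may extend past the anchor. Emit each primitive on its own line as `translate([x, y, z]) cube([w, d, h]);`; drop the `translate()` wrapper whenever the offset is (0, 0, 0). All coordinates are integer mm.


translate([125, 248, 0]) cube([793, 252, 190]);
translate([125, 500, 190]) cube([793, 252, 190]);
translate([125, 752, 380]) cube([793, 252, 190]);
translate([125, 1004, 570]) cube([793, 252, 190]);
translate([125, 1256, 760]) cube([793, 252, 190]);
translate([125, 1508, 950]) cube([793, 252, 190]);
translate([125, 1760, 1140]) cube([793, 252, 190]);
translate([125, 2012, 1330]) cube([793, 252, 190]);
translate([125, 2264, 1520]) cube([793, 252, 190]);
translate([125, 2516, 1710]) cube([793, 252, 190]);


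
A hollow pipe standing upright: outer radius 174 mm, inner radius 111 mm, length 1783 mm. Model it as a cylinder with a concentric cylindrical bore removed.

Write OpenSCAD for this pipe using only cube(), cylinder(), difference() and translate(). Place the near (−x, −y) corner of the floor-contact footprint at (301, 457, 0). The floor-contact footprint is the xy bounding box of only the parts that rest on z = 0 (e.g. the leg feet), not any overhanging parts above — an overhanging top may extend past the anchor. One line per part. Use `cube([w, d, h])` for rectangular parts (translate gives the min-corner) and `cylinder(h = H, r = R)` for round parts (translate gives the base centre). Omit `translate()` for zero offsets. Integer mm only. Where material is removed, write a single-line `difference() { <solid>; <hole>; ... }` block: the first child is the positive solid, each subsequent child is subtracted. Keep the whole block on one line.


difference() { translate([475, 631, 0]) cylinder(h = 1783, r = 174); translate([475, 631, 0]) cylinder(h = 1783, r = 111); }


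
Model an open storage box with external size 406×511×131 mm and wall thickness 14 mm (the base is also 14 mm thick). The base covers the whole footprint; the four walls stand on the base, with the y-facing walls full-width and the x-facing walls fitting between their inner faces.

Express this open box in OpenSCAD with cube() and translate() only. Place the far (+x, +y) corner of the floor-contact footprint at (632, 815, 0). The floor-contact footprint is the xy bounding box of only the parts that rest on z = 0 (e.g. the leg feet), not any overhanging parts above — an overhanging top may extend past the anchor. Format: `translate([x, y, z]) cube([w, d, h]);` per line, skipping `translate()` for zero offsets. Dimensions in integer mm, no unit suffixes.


translate([226, 304, 0]) cube([406, 511, 14]);
translate([226, 304, 14]) cube([406, 14, 117]);
translate([226, 801, 14]) cube([406, 14, 117]);
translate([226, 318, 14]) cube([14, 483, 117]);
translate([618, 318, 14]) cube([14, 483, 117]);


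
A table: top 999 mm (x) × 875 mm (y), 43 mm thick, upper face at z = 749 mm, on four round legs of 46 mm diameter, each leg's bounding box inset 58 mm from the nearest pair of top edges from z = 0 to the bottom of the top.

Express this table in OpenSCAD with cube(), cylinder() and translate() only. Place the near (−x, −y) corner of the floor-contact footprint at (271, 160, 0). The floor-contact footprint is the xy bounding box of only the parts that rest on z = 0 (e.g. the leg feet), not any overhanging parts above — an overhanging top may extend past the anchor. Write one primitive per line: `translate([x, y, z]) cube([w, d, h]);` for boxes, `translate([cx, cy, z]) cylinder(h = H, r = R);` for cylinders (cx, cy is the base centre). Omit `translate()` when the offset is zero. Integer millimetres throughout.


translate([213, 102, 706]) cube([999, 875, 43]);
translate([294, 183, 0]) cylinder(h = 706, r = 23);
translate([1131, 183, 0]) cylinder(h = 706, r = 23);
translate([294, 896, 0]) cylinder(h = 706, r = 23);
translate([1131, 896, 0]) cylinder(h = 706, r = 23);


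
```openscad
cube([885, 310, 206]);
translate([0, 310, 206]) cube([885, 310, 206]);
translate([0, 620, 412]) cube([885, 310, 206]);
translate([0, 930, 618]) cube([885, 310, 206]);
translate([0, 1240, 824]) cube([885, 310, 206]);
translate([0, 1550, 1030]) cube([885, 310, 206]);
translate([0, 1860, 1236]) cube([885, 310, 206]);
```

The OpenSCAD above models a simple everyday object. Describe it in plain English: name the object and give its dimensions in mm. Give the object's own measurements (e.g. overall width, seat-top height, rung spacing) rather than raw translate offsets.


A straight staircase of 7 solid steps. Each step is 885 mm wide (x), 310 mm deep (y, the going) and 206 mm tall (the rise). The first step rests on the floor; each subsequent step sits one going further in +y and one rise higher in +z, directly behind and above the previous step with no overlap.


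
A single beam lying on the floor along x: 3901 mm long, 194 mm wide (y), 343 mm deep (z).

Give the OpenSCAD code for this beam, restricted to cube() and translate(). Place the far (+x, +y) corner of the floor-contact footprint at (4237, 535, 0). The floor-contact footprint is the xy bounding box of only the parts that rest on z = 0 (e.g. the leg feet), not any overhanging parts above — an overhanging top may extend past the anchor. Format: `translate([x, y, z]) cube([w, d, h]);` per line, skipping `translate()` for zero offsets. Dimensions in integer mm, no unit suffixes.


translate([336, 341, 0]) cube([3901, 194, 343]);


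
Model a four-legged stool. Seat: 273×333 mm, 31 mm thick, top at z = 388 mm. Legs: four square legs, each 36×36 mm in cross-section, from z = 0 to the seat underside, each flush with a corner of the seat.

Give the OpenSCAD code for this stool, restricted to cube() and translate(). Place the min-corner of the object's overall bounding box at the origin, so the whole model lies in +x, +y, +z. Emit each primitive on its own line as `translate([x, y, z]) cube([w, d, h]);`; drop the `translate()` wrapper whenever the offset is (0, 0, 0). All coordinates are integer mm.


// leg_h = 388 - 31 = 357
translate([0, 0, 357]) cube([273, 333, 31]);
cube([36, 36, 357]);
translate([237, 0, 0]) cube([36, 36, 357]);
translate([0, 297, 0]) cube([36, 36, 357]);
translate([237, 297, 0]) cube([36, 36, 357]);
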